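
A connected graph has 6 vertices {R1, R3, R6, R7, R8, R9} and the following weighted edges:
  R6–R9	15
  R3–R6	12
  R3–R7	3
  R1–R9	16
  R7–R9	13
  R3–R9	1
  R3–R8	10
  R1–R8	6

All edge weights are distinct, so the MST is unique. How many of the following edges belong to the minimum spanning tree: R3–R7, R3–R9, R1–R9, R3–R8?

3

Kruskal: consider edges lightest-first.
R3–R9 (1): add. Components now {R8} {R3,R9} {R1} {R6} {R7}
R3–R7 (3): add. Components now {R8} {R3,R7,R9} {R1} {R6}
R1–R8 (6): add. Components now {R1,R8} {R3,R7,R9} {R6}
R3–R8 (10): add. Components now {R1,R3,R7,R8,R9} {R6}
R3–R6 (12): add. Components now {R1,R3,R6,R7,R8,R9}
MST edge set: {R3–R9, R3–R7, R1–R8, R3–R8, R3–R6}.
Of the listed edges, {R3–R7, R3–R9, R3–R8} are in the MST → 3.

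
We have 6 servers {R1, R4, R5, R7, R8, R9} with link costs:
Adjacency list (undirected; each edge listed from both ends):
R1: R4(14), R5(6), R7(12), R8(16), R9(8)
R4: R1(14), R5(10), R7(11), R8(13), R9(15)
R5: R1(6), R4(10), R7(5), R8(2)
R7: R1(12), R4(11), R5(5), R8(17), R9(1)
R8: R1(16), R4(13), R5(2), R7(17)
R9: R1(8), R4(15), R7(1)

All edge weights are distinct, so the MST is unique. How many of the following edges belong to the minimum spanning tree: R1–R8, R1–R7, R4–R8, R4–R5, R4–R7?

Kruskal: consider edges lightest-first.
R7–R9 (1): add — endpoints in different components.
R5–R8 (2): add — endpoints in different components.
R5–R7 (5): add — endpoints in different components.
R1–R5 (6): add — endpoints in different components.
R1–R9 (8): skip — R9 and R1 already connected.
R4–R5 (10): add — endpoints in different components.
MST edge set: {R7–R9, R5–R8, R5–R7, R1–R5, R4–R5}.
Of the listed edges, {R4–R5} are in the MST → 1.

1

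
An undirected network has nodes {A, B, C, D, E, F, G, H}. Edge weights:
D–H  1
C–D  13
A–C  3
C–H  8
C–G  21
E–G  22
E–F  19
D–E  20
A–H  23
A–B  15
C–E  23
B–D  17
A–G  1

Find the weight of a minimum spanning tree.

67

Grow the tree from D using Prim:
Step 1: frontier [D–H 1, C–D 13, B–D 17, D–E 20] → take D–H (1); add H.
Step 2: frontier [C–D 13, B–D 17, D–E 20, C–H 8, A–H 23] → take C–H (8); add C.
Step 3: frontier [A–C 3, C–G 21, C–E 23, B–D 17, D–E 20, A–H 23] → take A–C (3); add A.
Step 4: frontier [A–G 1, A–B 15, C–G 21, C–E 23, B–D 17, D–E 20] → take A–G (1); add G.
Step 5: frontier [A–B 15, C–E 23, B–D 17, D–E 20, E–G 22] → take A–B (15); add B.
Step 6: frontier [C–E 23, D–E 20, E–G 22] → take D–E (20); add E.
Step 7: frontier [E–F 19] → take E–F (19); add F.
MST edges: D–H, C–H, A–C, A–G, A–B, D–E, E–F; total weight 1+8+3+1+15+20+19 = 67.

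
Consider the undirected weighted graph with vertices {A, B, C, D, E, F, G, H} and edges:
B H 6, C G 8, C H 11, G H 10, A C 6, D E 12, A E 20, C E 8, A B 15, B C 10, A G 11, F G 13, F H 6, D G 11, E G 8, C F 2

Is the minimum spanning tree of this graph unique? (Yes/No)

Kruskal: consider edges lightest-first.
C F (2): add — endpoints in different components.
A C (6): add — endpoints in different components.
B H (6): add — endpoints in different components.
F H (6): add — endpoints in different components.
C E (8): add — endpoints in different components.
C G (8): add — endpoints in different components.
E G (8): skip — E and G already connected.
B C (10): skip — B and C already connected.
G H (10): skip — G and H already connected.
A G (11): skip — A and G already connected.
C H (11): skip — C and H already connected.
D G (11): add — endpoints in different components.
Non-tree edge E G has weight 8, equal to the heaviest edge on its tree cycle — swapping gives another MST of the same weight. Not unique.

No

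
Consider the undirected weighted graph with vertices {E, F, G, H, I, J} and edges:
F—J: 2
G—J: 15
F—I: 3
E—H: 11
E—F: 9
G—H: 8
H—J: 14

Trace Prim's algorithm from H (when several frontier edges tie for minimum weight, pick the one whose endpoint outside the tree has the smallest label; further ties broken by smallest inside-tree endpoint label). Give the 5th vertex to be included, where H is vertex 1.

Prim, starting at H.
Step 1: frontier [G—H 8, E—H 11, H—J 14] → take G—H (8); add G.
Step 2: frontier [G—J 15, E—H 11, H—J 14] → take E—H (11); add E.
Step 3: frontier [E—F 9, G—J 15, H—J 14] → take E—F (9); add F.
Step 4: frontier [F—J 2, F—I 3, G—J 15, H—J 14] → take F—J (2); add J.
Step 5: frontier [F—I 3] → take F—I (3); add I.
Vertex order: H, G, E, F, J, I. The 5th vertex is J.

J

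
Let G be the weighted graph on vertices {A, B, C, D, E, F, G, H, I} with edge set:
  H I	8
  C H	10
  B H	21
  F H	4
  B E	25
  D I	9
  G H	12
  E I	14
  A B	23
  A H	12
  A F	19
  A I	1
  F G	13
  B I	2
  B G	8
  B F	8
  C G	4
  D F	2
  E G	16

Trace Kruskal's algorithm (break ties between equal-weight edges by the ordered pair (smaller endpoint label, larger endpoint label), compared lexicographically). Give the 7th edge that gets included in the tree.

B-G

Kruskal's algorithm — process edges by increasing weight (ties by edge label):
A I (1): add — endpoints in different components.
B I (2): add — endpoints in different components.
D F (2): add — endpoints in different components.
C G (4): add — endpoints in different components.
F H (4): add — endpoints in different components.
B F (8): add — endpoints in different components.
B G (8): add — endpoints in different components.
H I (8): skip — H and I already connected.
D I (9): skip — D and I already connected.
C H (10): skip — C and H already connected.
A H (12): skip — A and H already connected.
G H (12): skip — G and H already connected.
F G (13): skip — F and G already connected.
E I (14): add — endpoints in different components.
The 7th edge added is B G.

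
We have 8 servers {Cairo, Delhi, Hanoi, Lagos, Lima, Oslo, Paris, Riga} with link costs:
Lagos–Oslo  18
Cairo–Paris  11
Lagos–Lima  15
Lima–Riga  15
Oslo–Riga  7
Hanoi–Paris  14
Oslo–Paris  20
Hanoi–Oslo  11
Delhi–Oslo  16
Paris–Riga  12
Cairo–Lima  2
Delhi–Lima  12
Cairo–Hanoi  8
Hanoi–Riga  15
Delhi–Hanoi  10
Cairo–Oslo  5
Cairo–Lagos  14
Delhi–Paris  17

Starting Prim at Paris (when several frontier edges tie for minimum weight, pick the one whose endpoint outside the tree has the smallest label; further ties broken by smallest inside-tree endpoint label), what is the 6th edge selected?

Delhi-Hanoi

Prim's algorithm from Paris:
Step 1: cheapest edge leaving the tree is Cairo–Paris (11); add Cairo.
Step 2: cheapest edge leaving the tree is Cairo–Lima (2); add Lima.
Step 3: cheapest edge leaving the tree is Cairo–Oslo (5); add Oslo.
Step 4: cheapest edge leaving the tree is Oslo–Riga (7); add Riga.
Step 5: cheapest edge leaving the tree is Cairo–Hanoi (8); add Hanoi.
Step 6: cheapest edge leaving the tree is Delhi–Hanoi (10); add Delhi.
Step 7: cheapest edge leaving the tree is Cairo–Lagos (14); add Lagos.
The 6th edge added is Delhi–Hanoi.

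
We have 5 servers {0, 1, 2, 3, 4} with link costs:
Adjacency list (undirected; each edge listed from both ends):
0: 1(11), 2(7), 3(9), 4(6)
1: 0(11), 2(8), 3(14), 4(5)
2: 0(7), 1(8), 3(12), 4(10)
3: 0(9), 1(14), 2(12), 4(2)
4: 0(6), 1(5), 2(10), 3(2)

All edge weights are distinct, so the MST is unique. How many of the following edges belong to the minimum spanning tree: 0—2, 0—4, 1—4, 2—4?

Kruskal's algorithm — process edges by increasing weight (ties by edge label):
3—4 (2): add — endpoints in different components.
1—4 (5): add — endpoints in different components.
0—4 (6): add — endpoints in different components.
0—2 (7): add — endpoints in different components.
MST edge set: {3—4, 1—4, 0—4, 0—2}.
Of the listed edges, {0—2, 0—4, 1—4} are in the MST → 3.

3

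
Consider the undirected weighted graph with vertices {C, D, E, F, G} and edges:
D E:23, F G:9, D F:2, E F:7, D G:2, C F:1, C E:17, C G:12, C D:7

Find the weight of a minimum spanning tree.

12

Grow the tree from F using Prim:
Step 1: frontier [C F 1, D F 2, E F 7, F G 9] → take C F (1); add C.
Step 2: frontier [C D 7, C G 12, C E 17, D F 2, E F 7, F G 9] → take D F (2); add D.
Step 3: frontier [C G 12, C E 17, D G 2, D E 23, E F 7, F G 9] → take D G (2); add G.
Step 4: frontier [C E 17, D E 23, E F 7] → take E F (7); add E.
MST edges: C F, D F, D G, E F; total weight 1+2+2+7 = 12.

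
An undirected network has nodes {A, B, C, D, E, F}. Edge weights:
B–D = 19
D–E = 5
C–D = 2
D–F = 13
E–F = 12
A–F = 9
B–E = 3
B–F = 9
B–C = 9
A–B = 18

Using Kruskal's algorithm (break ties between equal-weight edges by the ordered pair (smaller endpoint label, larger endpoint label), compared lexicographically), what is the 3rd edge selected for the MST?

D-E

Kruskal: consider edges lightest-first.
C–D (2): add — endpoints in different components.
B–E (3): add — endpoints in different components.
D–E (5): add — endpoints in different components.
A–F (9): add — endpoints in different components.
B–C (9): skip — B and C already connected.
B–F (9): add — endpoints in different components.
The 3rd edge added is D–E.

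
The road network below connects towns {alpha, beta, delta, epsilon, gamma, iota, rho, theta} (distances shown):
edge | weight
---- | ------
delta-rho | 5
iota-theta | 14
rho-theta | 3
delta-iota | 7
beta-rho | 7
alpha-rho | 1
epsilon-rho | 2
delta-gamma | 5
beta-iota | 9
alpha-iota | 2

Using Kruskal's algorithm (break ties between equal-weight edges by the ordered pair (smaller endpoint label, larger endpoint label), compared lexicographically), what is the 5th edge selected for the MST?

delta-gamma

Kruskal: consider edges lightest-first.
alpha-rho (1): add — endpoints in different components.
alpha-iota (2): add — endpoints in different components.
epsilon-rho (2): add — endpoints in different components.
rho-theta (3): add — endpoints in different components.
delta-gamma (5): add — endpoints in different components.
delta-rho (5): add — endpoints in different components.
beta-rho (7): add — endpoints in different components.
The 5th edge added is delta-gamma.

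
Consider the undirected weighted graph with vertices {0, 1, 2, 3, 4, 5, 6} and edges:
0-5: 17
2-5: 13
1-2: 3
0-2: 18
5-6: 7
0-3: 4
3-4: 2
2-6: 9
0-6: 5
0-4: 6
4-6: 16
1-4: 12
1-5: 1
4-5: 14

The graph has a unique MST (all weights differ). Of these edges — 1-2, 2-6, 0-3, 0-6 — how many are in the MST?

Sort edges by weight, then run Kruskal:
1-5 (1): add — endpoints in different components.
3-4 (2): add — endpoints in different components.
1-2 (3): add — endpoints in different components.
0-3 (4): add — endpoints in different components.
0-6 (5): add — endpoints in different components.
0-4 (6): skip — 0 and 4 already connected.
5-6 (7): add — endpoints in different components.
MST edge set: {1-5, 3-4, 1-2, 0-3, 0-6, 5-6}.
Of the listed edges, {1-2, 0-3, 0-6} are in the MST → 3.

3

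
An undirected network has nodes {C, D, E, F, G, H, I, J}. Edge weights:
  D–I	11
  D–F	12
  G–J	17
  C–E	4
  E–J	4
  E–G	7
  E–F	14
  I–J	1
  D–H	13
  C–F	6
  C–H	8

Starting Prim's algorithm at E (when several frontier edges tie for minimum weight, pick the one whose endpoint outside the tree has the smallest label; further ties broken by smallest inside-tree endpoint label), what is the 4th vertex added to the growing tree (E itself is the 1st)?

Prim, starting at E.
Step 1: cheapest edge leaving the tree is C–E (4); add C.
Step 2: cheapest edge leaving the tree is E–J (4); add J.
Step 3: cheapest edge leaving the tree is I–J (1); add I.
Step 4: cheapest edge leaving the tree is C–F (6); add F.
Step 5: cheapest edge leaving the tree is E–G (7); add G.
Step 6: cheapest edge leaving the tree is C–H (8); add H.
Step 7: cheapest edge leaving the tree is D–I (11); add D.
Vertex order: E, C, J, I, F, G, H, D. The 4th vertex is I.

I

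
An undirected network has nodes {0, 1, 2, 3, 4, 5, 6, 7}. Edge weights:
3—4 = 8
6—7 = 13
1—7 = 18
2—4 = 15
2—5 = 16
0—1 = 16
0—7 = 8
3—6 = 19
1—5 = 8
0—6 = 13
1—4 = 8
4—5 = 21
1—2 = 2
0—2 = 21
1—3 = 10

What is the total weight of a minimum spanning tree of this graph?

Kruskal's algorithm — process edges by increasing weight (ties by edge label):
1—2 (2): add — endpoints in different components.
0—7 (8): add — endpoints in different components.
1—4 (8): add — endpoints in different components.
1—5 (8): add — endpoints in different components.
3—4 (8): add — endpoints in different components.
1—3 (10): skip — 1 and 3 already connected.
0—6 (13): add — endpoints in different components.
6—7 (13): skip — 6 and 7 already connected.
2—4 (15): skip — 2 and 4 already connected.
0—1 (16): add — endpoints in different components.
MST edges: 1—2, 0—7, 1—4, 1—5, 3—4, 0—6, 0—1; total weight 2+8+8+8+8+13+16 = 63.

63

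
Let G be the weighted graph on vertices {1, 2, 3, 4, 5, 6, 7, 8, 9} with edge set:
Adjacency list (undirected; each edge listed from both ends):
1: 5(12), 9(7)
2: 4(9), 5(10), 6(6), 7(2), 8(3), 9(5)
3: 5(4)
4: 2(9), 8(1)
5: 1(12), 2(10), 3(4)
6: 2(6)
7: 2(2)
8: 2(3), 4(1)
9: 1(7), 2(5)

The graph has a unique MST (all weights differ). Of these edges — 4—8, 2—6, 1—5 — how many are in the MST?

Sort edges by weight, then run Kruskal:
4—8 (1): add — endpoints in different components.
2—7 (2): add — endpoints in different components.
2—8 (3): add — endpoints in different components.
3—5 (4): add — endpoints in different components.
2—9 (5): add — endpoints in different components.
2—6 (6): add — endpoints in different components.
1—9 (7): add — endpoints in different components.
2—4 (9): skip — 2 and 4 already connected.
2—5 (10): add — endpoints in different components.
MST edge set: {4—8, 2—7, 2—8, 3—5, 2—9, 2—6, 1—9, 2—5}.
Of the listed edges, {4—8, 2—6} are in the MST → 2.

2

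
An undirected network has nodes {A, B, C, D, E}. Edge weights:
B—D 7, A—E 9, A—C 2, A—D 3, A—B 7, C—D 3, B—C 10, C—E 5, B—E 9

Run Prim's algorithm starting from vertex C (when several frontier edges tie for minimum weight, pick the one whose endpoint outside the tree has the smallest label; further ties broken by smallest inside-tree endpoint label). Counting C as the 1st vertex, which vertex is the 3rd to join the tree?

Prim's algorithm from C:
Step 1: frontier [A—C 2, C—D 3, C—E 5, B—C 10] → take A—C (2); add A.
Step 2: frontier [A—D 3, A—B 7, A—E 9, C—D 3, C—E 5, B—C 10] → take A—D (3); add D.
Step 3: frontier [A—B 7, A—E 9, C—E 5, B—C 10, B—D 7] → take C—E (5); add E.
Step 4: frontier [A—B 7, B—C 10, B—D 7, B—E 9] → take A—B (7); add B.
Vertex order: C, A, D, E, B. The 3rd vertex is D.

D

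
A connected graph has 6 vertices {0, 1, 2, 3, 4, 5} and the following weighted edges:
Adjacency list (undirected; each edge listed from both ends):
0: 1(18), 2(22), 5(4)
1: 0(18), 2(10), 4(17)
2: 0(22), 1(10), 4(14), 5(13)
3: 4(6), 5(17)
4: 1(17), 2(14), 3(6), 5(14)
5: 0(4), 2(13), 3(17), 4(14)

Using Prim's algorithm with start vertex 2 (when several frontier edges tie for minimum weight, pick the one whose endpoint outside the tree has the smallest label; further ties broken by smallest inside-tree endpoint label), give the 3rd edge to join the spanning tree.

Grow the tree from 2 using Prim:
Step 1: cheapest edge leaving the tree is 1 2 (10); add 1.
Step 2: cheapest edge leaving the tree is 2 5 (13); add 5.
Step 3: cheapest edge leaving the tree is 0 5 (4); add 0.
Step 4: cheapest edge leaving the tree is 2 4 (14); add 4.
Step 5: cheapest edge leaving the tree is 3 4 (6); add 3.
The 3rd edge added is 0 5.

0-5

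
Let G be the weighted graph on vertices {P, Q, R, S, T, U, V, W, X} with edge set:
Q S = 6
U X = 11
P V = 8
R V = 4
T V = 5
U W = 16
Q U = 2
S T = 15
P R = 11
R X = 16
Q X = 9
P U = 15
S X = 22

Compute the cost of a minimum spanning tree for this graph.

Prim's algorithm from V:
Step 1: frontier [R V 4, T V 5, P V 8] → take R V (4); add R.
Step 2: frontier [P R 11, R X 16, T V 5, P V 8] → take T V (5); add T.
Step 3: frontier [P R 11, R X 16, S T 15, P V 8] → take P V (8); add P.
Step 4: frontier [P U 15, R X 16, S T 15] → take S T (15); add S.
Step 5: frontier [P U 15, R X 16, Q S 6, S X 22] → take Q S (6); add Q.
Step 6: frontier [P U 15, Q U 2, Q X 9, R X 16, S X 22] → take Q U (2); add U.
Step 7: frontier [Q X 9, R X 16, S X 22, U X 11, U W 16] → take Q X (9); add X.
Step 8: frontier [U W 16] → take U W (16); add W.
MST edges: R V, T V, P V, S T, Q S, Q U, Q X, U W; total weight 4+5+8+15+6+2+9+16 = 65.

65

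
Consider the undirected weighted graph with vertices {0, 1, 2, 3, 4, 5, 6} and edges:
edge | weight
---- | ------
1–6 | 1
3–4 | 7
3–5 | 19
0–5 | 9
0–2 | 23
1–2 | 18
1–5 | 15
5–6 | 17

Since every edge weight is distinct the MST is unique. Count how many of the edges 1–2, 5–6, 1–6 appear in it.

2

Sort edges by weight, then run Kruskal:
1–6 (1): add. Components now {0} {1,6} {2} {3} {4} {5}
3–4 (7): add. Components now {0} {1,6} {2} {3,4} {5}
0–5 (9): add. Components now {0,5} {1,6} {2} {3,4}
1–5 (15): add. Components now {0,1,5,6} {2} {3,4}
5–6 (17): skip — 5 and 6 already connected.
1–2 (18): add. Components now {0,1,2,5,6} {3,4}
3–5 (19): add. Components now {0,1,2,3,4,5,6}
MST edge set: {1–6, 3–4, 0–5, 1–5, 1–2, 3–5}.
Of the listed edges, {1–2, 1–6} are in the MST → 2.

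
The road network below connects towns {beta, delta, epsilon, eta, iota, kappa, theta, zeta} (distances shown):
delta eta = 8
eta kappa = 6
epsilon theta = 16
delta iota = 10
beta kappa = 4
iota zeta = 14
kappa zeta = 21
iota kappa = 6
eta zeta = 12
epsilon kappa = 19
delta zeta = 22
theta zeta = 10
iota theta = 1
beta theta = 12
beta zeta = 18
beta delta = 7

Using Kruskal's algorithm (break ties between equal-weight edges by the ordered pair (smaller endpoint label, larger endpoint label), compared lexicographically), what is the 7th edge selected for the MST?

epsilon-theta

Kruskal's algorithm — process edges by increasing weight (ties by edge label):
iota theta (1): add — endpoints in different components.
beta kappa (4): add — endpoints in different components.
eta kappa (6): add — endpoints in different components.
iota kappa (6): add — endpoints in different components.
beta delta (7): add — endpoints in different components.
delta eta (8): skip — eta and delta already connected.
delta iota (10): skip — iota and delta already connected.
theta zeta (10): add — endpoints in different components.
beta theta (12): skip — theta and beta already connected.
eta zeta (12): skip — eta and zeta already connected.
iota zeta (14): skip — zeta and iota already connected.
epsilon theta (16): add — endpoints in different components.
The 7th edge added is epsilon theta.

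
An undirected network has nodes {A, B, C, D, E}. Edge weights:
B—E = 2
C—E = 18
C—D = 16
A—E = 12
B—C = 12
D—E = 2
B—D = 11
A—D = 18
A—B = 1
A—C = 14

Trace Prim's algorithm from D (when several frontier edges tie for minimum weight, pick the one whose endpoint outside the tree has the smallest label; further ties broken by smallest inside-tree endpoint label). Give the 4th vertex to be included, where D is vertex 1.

A

Prim, starting at D.
Step 1: frontier [D—E 2, B—D 11, C—D 16, A—D 18] → take D—E (2); add E.
Step 2: frontier [B—D 11, C—D 16, A—D 18, B—E 2, A—E 12, C—E 18] → take B—E (2); add B.
Step 3: frontier [A—B 1, B—C 12, C—D 16, A—D 18, A—E 12, C—E 18] → take A—B (1); add A.
Step 4: frontier [A—C 14, B—C 12, C—D 16, C—E 18] → take B—C (12); add C.
Vertex order: D, E, B, A, C. The 4th vertex is A.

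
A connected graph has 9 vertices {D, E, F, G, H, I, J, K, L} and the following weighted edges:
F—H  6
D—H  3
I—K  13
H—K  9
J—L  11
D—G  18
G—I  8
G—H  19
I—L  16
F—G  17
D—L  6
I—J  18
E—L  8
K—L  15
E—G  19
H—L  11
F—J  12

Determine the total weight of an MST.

64

Prim, starting at G.
Step 1: cheapest edge leaving the tree is G—I (8); add I.
Step 2: cheapest edge leaving the tree is I—K (13); add K.
Step 3: cheapest edge leaving the tree is H—K (9); add H.
Step 4: cheapest edge leaving the tree is D—H (3); add D.
Step 5: cheapest edge leaving the tree is F—H (6); add F.
Step 6: cheapest edge leaving the tree is D—L (6); add L.
Step 7: cheapest edge leaving the tree is E—L (8); add E.
Step 8: cheapest edge leaving the tree is J—L (11); add J.
MST edges: G—I, I—K, H—K, D—H, F—H, D—L, E—L, J—L; total weight 8+13+9+3+6+6+8+11 = 64.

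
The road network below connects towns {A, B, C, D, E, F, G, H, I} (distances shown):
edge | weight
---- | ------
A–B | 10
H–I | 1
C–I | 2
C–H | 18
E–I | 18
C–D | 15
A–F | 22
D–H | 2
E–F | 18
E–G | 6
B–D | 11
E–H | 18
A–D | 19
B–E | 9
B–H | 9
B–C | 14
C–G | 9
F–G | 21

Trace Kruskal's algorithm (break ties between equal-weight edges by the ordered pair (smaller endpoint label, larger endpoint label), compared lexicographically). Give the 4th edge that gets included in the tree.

E-G

Sort edges by weight, then run Kruskal:
H–I (1): add — endpoints in different components.
C–I (2): add — endpoints in different components.
D–H (2): add — endpoints in different components.
E–G (6): add — endpoints in different components.
B–E (9): add — endpoints in different components.
B–H (9): add — endpoints in different components.
C–G (9): skip — C and G already connected.
A–B (10): add — endpoints in different components.
B–D (11): skip — B and D already connected.
B–C (14): skip — B and C already connected.
C–D (15): skip — C and D already connected.
C–H (18): skip — C and H already connected.
E–F (18): add — endpoints in different components.
The 4th edge added is E–G.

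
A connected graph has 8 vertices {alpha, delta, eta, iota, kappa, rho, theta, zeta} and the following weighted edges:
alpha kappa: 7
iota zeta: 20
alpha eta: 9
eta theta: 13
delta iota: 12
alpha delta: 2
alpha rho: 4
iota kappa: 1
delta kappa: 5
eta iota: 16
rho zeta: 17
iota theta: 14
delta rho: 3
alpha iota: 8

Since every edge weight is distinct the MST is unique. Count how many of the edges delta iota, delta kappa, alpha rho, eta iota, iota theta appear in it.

Sort edges by weight, then run Kruskal:
iota kappa (1): add — endpoints in different components.
alpha delta (2): add — endpoints in different components.
delta rho (3): add — endpoints in different components.
alpha rho (4): skip — alpha and rho already connected.
delta kappa (5): add — endpoints in different components.
alpha kappa (7): skip — alpha and kappa already connected.
alpha iota (8): skip — iota and alpha already connected.
alpha eta (9): add — endpoints in different components.
delta iota (12): skip — delta and iota already connected.
eta theta (13): add — endpoints in different components.
iota theta (14): skip — theta and iota already connected.
eta iota (16): skip — iota and eta already connected.
rho zeta (17): add — endpoints in different components.
MST edge set: {iota kappa, alpha delta, delta rho, delta kappa, alpha eta, eta theta, rho zeta}.
Of the listed edges, {delta kappa} are in the MST → 1.

1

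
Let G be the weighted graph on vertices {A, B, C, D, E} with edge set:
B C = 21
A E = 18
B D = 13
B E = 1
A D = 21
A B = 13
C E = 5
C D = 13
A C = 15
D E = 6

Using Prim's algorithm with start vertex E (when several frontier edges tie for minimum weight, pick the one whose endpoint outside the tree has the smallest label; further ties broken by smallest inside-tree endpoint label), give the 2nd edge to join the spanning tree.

C-E

Prim's algorithm from E:
Step 1: frontier [B E 1, C E 5, D E 6, A E 18] → take B E (1); add B.
Step 2: frontier [A B 13, B D 13, B C 21, C E 5, D E 6, A E 18] → take C E (5); add C.
Step 3: frontier [A B 13, B D 13, C D 13, A C 15, D E 6, A E 18] → take D E (6); add D.
Step 4: frontier [A B 13, A C 15, A D 21, A E 18] → take A B (13); add A.
The 2nd edge added is C E.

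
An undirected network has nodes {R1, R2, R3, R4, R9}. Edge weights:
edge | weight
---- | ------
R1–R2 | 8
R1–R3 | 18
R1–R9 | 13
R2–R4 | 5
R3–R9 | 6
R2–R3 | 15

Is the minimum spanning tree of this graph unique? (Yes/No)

Yes

Sort edges by weight, then run Kruskal:
R2–R4 (5): add — endpoints in different components.
R3–R9 (6): add — endpoints in different components.
R1–R2 (8): add — endpoints in different components.
R1–R9 (13): add — endpoints in different components.
Every non-tree edge has weight strictly greater than the heaviest edge on the tree path between its endpoints, so the MST is unique.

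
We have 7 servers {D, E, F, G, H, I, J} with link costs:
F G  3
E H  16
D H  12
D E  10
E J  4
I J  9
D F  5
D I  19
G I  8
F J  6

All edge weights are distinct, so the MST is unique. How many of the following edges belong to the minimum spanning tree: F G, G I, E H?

2

Kruskal's algorithm — process edges by increasing weight (ties by edge label):
F G (3): add. Components now {D} {E} {F,G} {H} {I} {J}
E J (4): add. Components now {D} {E,J} {F,G} {H} {I}
D F (5): add. Components now {D,F,G} {E,J} {H} {I}
F J (6): add. Components now {D,E,F,G,J} {H} {I}
G I (8): add. Components now {D,E,F,G,I,J} {H}
I J (9): skip — I and J already connected.
D E (10): skip — D and E already connected.
D H (12): add. Components now {D,E,F,G,H,I,J}
MST edge set: {F G, E J, D F, F J, G I, D H}.
Of the listed edges, {F G, G I} are in the MST → 2.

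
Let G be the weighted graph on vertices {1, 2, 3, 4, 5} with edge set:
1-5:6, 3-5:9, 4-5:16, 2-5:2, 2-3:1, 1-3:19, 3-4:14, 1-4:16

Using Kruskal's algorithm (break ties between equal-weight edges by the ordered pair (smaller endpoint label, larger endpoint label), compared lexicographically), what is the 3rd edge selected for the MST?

1-5

Sort edges by weight, then run Kruskal:
2-3 (1): add. Components now {1} {2,3} {4} {5}
2-5 (2): add. Components now {1} {2,3,5} {4}
1-5 (6): add. Components now {1,2,3,5} {4}
3-5 (9): skip — 3 and 5 already connected.
3-4 (14): add. Components now {1,2,3,4,5}
The 3rd edge added is 1-5.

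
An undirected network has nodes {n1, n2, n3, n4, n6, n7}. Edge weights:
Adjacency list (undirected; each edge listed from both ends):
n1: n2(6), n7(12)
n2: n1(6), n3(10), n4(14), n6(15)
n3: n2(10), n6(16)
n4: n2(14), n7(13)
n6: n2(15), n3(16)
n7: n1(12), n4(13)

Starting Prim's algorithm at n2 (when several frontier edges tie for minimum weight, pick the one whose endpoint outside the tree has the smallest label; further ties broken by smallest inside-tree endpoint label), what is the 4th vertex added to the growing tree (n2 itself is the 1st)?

n7

Prim's algorithm from n2:
Step 1: frontier [n1–n2 6, n2–n3 10, n2–n4 14, n2–n6 15] → take n1–n2 (6); add n1.
Step 2: frontier [n1–n7 12, n2–n3 10, n2–n4 14, n2–n6 15] → take n2–n3 (10); add n3.
Step 3: frontier [n1–n7 12, n2–n4 14, n2–n6 15, n3–n6 16] → take n1–n7 (12); add n7.
Step 4: frontier [n2–n4 14, n2–n6 15, n3–n6 16, n4–n7 13] → take n4–n7 (13); add n4.
Step 5: frontier [n2–n6 15, n3–n6 16] → take n2–n6 (15); add n6.
Vertex order: n2, n1, n3, n7, n4, n6. The 4th vertex is n7.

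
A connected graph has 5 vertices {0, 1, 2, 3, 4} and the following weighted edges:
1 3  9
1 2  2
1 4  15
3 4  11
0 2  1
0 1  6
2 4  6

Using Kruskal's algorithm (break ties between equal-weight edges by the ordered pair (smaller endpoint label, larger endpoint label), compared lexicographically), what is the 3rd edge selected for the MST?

Kruskal's algorithm — process edges by increasing weight (ties by edge label):
0 2 (1): add — endpoints in different components.
1 2 (2): add — endpoints in different components.
0 1 (6): skip — 0 and 1 already connected.
2 4 (6): add — endpoints in different components.
1 3 (9): add — endpoints in different components.
The 3rd edge added is 2 4.

2-4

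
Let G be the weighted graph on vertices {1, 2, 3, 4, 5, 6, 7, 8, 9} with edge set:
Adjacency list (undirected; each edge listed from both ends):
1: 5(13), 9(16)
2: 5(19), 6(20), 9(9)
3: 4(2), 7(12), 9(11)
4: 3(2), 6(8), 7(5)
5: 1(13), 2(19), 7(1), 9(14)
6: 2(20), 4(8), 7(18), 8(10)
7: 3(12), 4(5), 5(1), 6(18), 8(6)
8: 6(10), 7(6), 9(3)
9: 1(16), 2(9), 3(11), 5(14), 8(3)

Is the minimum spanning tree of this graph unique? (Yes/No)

Kruskal: consider edges lightest-first.
5—7 (1): add — endpoints in different components.
3—4 (2): add — endpoints in different components.
8—9 (3): add — endpoints in different components.
4—7 (5): add — endpoints in different components.
7—8 (6): add — endpoints in different components.
4—6 (8): add — endpoints in different components.
2—9 (9): add — endpoints in different components.
6—8 (10): skip — 6 and 8 already connected.
3—9 (11): skip — 3 and 9 already connected.
3—7 (12): skip — 3 and 7 already connected.
1—5 (13): add — endpoints in different components.
Every non-tree edge has weight strictly greater than the heaviest edge on the tree path between its endpoints, so the MST is unique.

Yes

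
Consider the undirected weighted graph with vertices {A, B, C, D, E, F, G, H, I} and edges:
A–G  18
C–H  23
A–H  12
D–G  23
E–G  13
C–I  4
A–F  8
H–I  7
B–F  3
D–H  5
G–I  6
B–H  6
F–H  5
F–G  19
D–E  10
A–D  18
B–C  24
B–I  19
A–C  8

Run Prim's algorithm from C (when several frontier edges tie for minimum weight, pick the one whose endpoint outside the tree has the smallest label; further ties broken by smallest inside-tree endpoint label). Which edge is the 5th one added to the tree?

Prim's algorithm from C:
Step 1: cheapest edge leaving the tree is C–I (4); add I.
Step 2: cheapest edge leaving the tree is G–I (6); add G.
Step 3: cheapest edge leaving the tree is H–I (7); add H.
Step 4: cheapest edge leaving the tree is D–H (5); add D.
Step 5: cheapest edge leaving the tree is F–H (5); add F.
Step 6: cheapest edge leaving the tree is B–F (3); add B.
Step 7: cheapest edge leaving the tree is A–C (8); add A.
Step 8: cheapest edge leaving the tree is D–E (10); add E.
The 5th edge added is F–H.

F-H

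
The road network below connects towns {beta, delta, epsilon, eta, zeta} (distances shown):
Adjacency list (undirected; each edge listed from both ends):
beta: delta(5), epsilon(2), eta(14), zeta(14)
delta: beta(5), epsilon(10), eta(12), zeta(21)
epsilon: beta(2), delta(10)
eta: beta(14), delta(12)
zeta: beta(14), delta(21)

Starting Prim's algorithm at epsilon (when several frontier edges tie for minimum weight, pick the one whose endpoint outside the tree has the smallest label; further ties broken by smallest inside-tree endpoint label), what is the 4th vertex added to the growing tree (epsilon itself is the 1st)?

Grow the tree from epsilon using Prim:
Step 1: cheapest edge leaving the tree is beta-epsilon (2); add beta.
Step 2: cheapest edge leaving the tree is beta-delta (5); add delta.
Step 3: cheapest edge leaving the tree is delta-eta (12); add eta.
Step 4: cheapest edge leaving the tree is beta-zeta (14); add zeta.
Vertex order: epsilon, beta, delta, eta, zeta. The 4th vertex is eta.

eta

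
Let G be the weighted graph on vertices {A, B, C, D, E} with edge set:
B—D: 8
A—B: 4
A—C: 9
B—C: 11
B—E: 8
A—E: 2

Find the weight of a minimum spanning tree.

Prim's algorithm from B:
Step 1: frontier [A—B 4, B—D 8, B—E 8, B—C 11] → take A—B (4); add A.
Step 2: frontier [A—E 2, A—C 9, B—D 8, B—E 8, B—C 11] → take A—E (2); add E.
Step 3: frontier [A—C 9, B—D 8, B—C 11] → take B—D (8); add D.
Step 4: frontier [A—C 9, B—C 11] → take A—C (9); add C.
MST edges: A—B, A—E, B—D, A—C; total weight 4+2+8+9 = 23.

23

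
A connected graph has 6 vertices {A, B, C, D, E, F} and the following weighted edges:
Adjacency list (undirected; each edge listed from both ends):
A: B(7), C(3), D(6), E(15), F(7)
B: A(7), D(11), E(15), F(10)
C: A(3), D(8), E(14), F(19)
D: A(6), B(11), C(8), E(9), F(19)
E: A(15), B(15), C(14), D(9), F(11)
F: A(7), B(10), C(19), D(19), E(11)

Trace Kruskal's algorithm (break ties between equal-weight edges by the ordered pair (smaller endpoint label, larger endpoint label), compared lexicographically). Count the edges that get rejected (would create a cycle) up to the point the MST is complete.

1

Kruskal's algorithm — process edges by increasing weight (ties by edge label):
A C (3): add — endpoints in different components.
A D (6): add — endpoints in different components.
A B (7): add — endpoints in different components.
A F (7): add — endpoints in different components.
C D (8): skip — C and D already connected.
D E (9): add — endpoints in different components.
Edges rejected before the tree was complete: 1.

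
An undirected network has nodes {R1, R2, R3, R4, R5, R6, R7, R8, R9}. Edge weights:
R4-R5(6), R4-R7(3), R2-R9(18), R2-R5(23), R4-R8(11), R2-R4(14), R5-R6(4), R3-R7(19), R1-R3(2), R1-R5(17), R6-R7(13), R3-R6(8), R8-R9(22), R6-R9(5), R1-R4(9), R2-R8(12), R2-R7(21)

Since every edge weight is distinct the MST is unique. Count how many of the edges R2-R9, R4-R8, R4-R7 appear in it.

Kruskal's algorithm — process edges by increasing weight (ties by edge label):
R1-R3 (2): add — endpoints in different components.
R4-R7 (3): add — endpoints in different components.
R5-R6 (4): add — endpoints in different components.
R6-R9 (5): add — endpoints in different components.
R4-R5 (6): add — endpoints in different components.
R3-R6 (8): add — endpoints in different components.
R1-R4 (9): skip — R4 and R1 already connected.
R4-R8 (11): add — endpoints in different components.
R2-R8 (12): add — endpoints in different components.
MST edge set: {R1-R3, R4-R7, R5-R6, R6-R9, R4-R5, R3-R6, R4-R8, R2-R8}.
Of the listed edges, {R4-R8, R4-R7} are in the MST → 2.

2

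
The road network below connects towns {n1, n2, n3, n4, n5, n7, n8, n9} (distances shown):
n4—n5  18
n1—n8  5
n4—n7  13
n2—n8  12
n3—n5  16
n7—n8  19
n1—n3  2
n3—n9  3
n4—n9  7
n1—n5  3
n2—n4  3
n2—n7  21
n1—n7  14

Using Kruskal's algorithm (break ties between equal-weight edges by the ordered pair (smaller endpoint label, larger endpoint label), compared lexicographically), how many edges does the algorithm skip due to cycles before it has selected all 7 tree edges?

Kruskal: consider edges lightest-first.
n1—n3 (2): add — endpoints in different components.
n1—n5 (3): add — endpoints in different components.
n2—n4 (3): add — endpoints in different components.
n3—n9 (3): add — endpoints in different components.
n1—n8 (5): add — endpoints in different components.
n4—n9 (7): add — endpoints in different components.
n2—n8 (12): skip — n8 and n2 already connected.
n4—n7 (13): add — endpoints in different components.
Edges rejected before the tree was complete: 1.

1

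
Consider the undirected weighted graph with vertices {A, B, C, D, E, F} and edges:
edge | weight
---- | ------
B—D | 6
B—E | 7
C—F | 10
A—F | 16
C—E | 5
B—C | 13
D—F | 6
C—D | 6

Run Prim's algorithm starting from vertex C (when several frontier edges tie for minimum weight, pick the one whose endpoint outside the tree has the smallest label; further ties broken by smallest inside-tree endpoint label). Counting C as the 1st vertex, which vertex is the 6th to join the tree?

A

Grow the tree from C using Prim:
Step 1: frontier [C—E 5, C—D 6, C—F 10, B—C 13] → take C—E (5); add E.
Step 2: frontier [C—D 6, C—F 10, B—C 13, B—E 7] → take C—D (6); add D.
Step 3: frontier [C—F 10, B—C 13, B—D 6, D—F 6, B—E 7] → take B—D (6); add B.
Step 4: frontier [C—F 10, D—F 6] → take D—F (6); add F.
Step 5: frontier [A—F 16] → take A—F (16); add A.
Vertex order: C, E, D, B, F, A. The 6th vertex is A.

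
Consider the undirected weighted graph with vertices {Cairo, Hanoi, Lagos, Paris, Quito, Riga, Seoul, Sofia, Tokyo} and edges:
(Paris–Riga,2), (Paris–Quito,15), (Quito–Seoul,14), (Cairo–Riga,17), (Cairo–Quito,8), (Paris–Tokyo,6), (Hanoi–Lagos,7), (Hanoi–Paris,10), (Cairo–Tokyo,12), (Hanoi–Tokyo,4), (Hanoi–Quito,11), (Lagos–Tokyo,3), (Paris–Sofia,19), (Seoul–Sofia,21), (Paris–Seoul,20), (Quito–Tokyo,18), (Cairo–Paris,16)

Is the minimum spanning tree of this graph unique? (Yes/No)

Yes

Kruskal's algorithm — process edges by increasing weight (ties by edge label):
Paris–Riga (2): add — endpoints in different components.
Lagos–Tokyo (3): add — endpoints in different components.
Hanoi–Tokyo (4): add — endpoints in different components.
Paris–Tokyo (6): add — endpoints in different components.
Hanoi–Lagos (7): skip — Lagos and Hanoi already connected.
Cairo–Quito (8): add — endpoints in different components.
Hanoi–Paris (10): skip — Hanoi and Paris already connected.
Hanoi–Quito (11): add — endpoints in different components.
Cairo–Tokyo (12): skip — Tokyo and Cairo already connected.
Quito–Seoul (14): add — endpoints in different components.
Paris–Quito (15): skip — Quito and Paris already connected.
Cairo–Paris (16): skip — Paris and Cairo already connected.
Cairo–Riga (17): skip — Riga and Cairo already connected.
Quito–Tokyo (18): skip — Tokyo and Quito already connected.
Paris–Sofia (19): add — endpoints in different components.
Every non-tree edge has weight strictly greater than the heaviest edge on the tree path between its endpoints, so the MST is unique.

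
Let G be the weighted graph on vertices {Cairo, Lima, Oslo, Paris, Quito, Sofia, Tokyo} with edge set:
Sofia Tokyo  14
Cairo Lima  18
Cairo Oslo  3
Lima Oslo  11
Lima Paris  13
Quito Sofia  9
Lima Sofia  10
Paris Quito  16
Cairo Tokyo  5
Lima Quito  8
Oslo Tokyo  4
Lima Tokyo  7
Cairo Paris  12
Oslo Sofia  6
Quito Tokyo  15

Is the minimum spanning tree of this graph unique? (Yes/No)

Kruskal: consider edges lightest-first.
Cairo Oslo (3): add. Components now {Lima} {Cairo,Oslo} {Quito} {Paris} {Sofia} {Tokyo}
Oslo Tokyo (4): add. Components now {Lima} {Cairo,Oslo,Tokyo} {Quito} {Paris} {Sofia}
Cairo Tokyo (5): skip — Cairo and Tokyo already connected.
Oslo Sofia (6): add. Components now {Lima} {Cairo,Oslo,Sofia,Tokyo} {Quito} {Paris}
Lima Tokyo (7): add. Components now {Cairo,Lima,Oslo,Sofia,Tokyo} {Quito} {Paris}
Lima Quito (8): add. Components now {Cairo,Lima,Oslo,Quito,Sofia,Tokyo} {Paris}
Quito Sofia (9): skip — Quito and Sofia already connected.
Lima Sofia (10): skip — Lima and Sofia already connected.
Lima Oslo (11): skip — Lima and Oslo already connected.
Cairo Paris (12): add. Components now {Cairo,Lima,Oslo,Paris,Quito,Sofia,Tokyo}
Every non-tree edge has weight strictly greater than the heaviest edge on the tree path between its endpoints, so the MST is unique.

Yes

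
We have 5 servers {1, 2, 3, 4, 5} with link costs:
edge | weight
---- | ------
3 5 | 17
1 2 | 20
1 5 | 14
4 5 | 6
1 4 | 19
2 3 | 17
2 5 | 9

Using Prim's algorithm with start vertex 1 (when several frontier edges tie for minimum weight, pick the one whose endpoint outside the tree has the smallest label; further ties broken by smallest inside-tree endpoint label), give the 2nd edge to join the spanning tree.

4-5

Prim's algorithm from 1:
Step 1: cheapest edge leaving the tree is 1 5 (14); add 5.
Step 2: cheapest edge leaving the tree is 4 5 (6); add 4.
Step 3: cheapest edge leaving the tree is 2 5 (9); add 2.
Step 4: cheapest edge leaving the tree is 2 3 (17); add 3.
The 2nd edge added is 4 5.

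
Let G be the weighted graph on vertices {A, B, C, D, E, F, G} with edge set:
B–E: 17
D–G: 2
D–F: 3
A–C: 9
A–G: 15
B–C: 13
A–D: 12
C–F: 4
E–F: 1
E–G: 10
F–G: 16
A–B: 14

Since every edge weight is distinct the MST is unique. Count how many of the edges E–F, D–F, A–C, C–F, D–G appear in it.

Kruskal: consider edges lightest-first.
E–F (1): add — endpoints in different components.
D–G (2): add — endpoints in different components.
D–F (3): add — endpoints in different components.
C–F (4): add — endpoints in different components.
A–C (9): add — endpoints in different components.
E–G (10): skip — E and G already connected.
A–D (12): skip — A and D already connected.
B–C (13): add — endpoints in different components.
MST edge set: {E–F, D–G, D–F, C–F, A–C, B–C}.
Of the listed edges, {E–F, D–F, A–C, C–F, D–G} are in the MST → 5.

5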